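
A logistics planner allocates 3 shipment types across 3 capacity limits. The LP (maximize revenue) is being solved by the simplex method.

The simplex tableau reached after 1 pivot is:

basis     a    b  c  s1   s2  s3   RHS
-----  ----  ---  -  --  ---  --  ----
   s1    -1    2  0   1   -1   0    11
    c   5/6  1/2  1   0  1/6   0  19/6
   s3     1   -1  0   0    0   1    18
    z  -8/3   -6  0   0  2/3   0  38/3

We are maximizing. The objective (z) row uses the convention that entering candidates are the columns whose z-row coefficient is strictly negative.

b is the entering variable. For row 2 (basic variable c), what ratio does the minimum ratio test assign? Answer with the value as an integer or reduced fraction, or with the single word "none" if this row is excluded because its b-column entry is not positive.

19/3

Ratio = RHS / (b entry) = (19/6) / (1/2) = 19/3.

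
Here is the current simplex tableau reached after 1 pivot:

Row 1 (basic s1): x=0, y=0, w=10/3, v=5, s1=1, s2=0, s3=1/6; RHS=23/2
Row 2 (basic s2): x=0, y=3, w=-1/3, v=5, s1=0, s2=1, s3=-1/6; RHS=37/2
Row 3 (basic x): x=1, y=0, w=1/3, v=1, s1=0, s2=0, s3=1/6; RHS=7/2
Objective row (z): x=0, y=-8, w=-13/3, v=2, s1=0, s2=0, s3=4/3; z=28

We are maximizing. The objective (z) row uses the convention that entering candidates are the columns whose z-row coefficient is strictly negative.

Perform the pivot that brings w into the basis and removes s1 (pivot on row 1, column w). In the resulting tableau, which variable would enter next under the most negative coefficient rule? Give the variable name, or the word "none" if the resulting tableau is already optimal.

Pivot element 10/3. New z-row = old z-row − (-13/3)·(row 1/(10/3)).
Updated z-row coefficients: x: 0, y: -8, w: 0, v: 17/2, s1: 13/10, s2: 0, s3: 31/20.
The most negative is -8 in column y, so y would enter next.

y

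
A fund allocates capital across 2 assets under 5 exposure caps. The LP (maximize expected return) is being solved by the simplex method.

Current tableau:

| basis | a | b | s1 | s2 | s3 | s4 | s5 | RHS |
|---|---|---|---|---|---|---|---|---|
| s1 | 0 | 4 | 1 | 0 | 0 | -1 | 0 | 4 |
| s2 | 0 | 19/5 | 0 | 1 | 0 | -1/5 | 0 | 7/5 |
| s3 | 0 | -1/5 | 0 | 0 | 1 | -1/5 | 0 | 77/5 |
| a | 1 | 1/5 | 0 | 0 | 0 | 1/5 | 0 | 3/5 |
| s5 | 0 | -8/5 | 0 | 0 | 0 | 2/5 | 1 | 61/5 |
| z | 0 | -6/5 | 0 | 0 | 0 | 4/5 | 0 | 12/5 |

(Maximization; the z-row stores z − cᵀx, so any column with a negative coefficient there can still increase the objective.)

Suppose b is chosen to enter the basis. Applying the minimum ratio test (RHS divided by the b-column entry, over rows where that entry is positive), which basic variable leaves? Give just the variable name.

Ratios: row 1 (s1): 4/4 = 1; row 2 (s2): (7/5)/(19/5) = 7/19; row 3 (s3): entry -1/5 ≤ 0, skip; row 4 (a): (3/5)/(1/5) = 3; row 5 (s5): entry -8/5 ≤ 0, skip.
Minimum ratio 7/19 is in the s2 row, so s2 leaves.

s2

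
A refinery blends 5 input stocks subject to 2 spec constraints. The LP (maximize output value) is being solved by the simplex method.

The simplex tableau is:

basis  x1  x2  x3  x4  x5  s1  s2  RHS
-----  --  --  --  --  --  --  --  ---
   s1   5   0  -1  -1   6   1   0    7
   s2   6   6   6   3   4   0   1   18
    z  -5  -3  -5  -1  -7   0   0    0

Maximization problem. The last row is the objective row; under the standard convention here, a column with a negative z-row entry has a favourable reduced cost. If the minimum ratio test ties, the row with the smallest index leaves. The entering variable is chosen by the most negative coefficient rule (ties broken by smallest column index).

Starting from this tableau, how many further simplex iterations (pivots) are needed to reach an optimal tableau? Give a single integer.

pivot: x5 in, s1 out → z = 49/6
pivot: x3 in, s2 out → z = 41/2
No improving column remains; optimal.

2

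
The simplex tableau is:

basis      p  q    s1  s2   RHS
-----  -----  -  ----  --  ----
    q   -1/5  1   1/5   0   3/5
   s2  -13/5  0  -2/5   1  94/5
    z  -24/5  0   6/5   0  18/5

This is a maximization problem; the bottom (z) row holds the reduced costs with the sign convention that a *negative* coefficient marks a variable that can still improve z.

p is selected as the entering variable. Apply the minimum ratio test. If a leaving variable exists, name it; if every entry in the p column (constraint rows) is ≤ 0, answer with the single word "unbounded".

unbounded

p-column entries: row 1: -1/5, row 2: -13/5. All ≤ 0, so p can increase without bound; the LP is unbounded in this direction.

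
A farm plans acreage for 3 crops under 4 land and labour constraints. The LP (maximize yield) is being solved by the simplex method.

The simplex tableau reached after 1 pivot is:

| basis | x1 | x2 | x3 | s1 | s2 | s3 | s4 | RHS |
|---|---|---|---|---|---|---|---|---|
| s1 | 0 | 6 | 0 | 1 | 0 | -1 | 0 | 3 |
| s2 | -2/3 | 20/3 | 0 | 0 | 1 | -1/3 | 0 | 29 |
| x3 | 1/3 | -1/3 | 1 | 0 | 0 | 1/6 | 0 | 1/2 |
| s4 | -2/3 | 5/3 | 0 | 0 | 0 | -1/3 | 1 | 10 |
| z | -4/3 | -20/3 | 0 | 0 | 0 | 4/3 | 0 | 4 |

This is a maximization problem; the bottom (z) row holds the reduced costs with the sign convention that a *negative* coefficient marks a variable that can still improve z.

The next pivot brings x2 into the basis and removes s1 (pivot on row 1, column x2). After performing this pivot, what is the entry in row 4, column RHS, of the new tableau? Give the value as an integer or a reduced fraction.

55/6

Pivot element is row 1, column x2: 6.
Normalize row 1: new (row 1, RHS) = 3/6 = 1/2.
row 4 ← row 4 − (5/3)·(new row 1): 10 − (5/3)·(1/2) = 55/6.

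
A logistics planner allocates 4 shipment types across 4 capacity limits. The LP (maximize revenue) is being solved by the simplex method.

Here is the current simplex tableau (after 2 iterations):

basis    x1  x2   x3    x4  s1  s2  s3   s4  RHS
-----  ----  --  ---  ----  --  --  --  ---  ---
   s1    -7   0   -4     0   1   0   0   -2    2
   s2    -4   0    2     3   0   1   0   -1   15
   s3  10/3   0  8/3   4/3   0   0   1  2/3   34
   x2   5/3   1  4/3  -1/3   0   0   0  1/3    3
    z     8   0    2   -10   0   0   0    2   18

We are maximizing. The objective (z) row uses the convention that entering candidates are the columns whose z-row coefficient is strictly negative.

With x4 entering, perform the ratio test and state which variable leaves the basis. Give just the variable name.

s2

Ratios: row 1 (s1): entry 0 ≤ 0, skip; row 2 (s2): 15/3 = 5; row 3 (s3): 34/(4/3) = 51/2; row 4 (x2): entry -1/3 ≤ 0, skip.
Minimum ratio 5 is in the s2 row, so s2 leaves.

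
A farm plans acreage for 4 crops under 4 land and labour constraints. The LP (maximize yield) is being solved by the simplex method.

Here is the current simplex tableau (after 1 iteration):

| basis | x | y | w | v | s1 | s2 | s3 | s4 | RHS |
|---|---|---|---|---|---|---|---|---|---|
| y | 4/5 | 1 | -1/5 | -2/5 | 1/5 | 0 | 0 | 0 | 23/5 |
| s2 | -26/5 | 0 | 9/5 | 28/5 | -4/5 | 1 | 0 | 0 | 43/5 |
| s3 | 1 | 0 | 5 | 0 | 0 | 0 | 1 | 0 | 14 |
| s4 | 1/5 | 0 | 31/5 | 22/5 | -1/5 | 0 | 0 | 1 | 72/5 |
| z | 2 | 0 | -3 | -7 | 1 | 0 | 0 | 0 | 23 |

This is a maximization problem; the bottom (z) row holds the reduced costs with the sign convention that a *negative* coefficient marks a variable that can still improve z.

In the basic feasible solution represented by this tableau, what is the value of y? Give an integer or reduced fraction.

y is basic (row 1); its value is the RHS of that row: 23/5.

23/5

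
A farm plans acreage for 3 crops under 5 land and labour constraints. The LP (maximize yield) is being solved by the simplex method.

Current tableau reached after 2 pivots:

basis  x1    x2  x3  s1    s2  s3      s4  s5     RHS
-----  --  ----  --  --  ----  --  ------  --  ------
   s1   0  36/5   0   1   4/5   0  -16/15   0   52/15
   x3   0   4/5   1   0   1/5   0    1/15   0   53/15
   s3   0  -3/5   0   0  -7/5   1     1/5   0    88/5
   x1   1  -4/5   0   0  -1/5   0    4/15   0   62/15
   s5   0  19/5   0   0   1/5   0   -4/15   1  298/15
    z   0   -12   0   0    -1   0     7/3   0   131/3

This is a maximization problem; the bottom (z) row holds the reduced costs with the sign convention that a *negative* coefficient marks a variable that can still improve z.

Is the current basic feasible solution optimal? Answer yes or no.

no

Column x2 has objective-row coefficient -12, which is negative; an improving pivot exists, so not yet optimal.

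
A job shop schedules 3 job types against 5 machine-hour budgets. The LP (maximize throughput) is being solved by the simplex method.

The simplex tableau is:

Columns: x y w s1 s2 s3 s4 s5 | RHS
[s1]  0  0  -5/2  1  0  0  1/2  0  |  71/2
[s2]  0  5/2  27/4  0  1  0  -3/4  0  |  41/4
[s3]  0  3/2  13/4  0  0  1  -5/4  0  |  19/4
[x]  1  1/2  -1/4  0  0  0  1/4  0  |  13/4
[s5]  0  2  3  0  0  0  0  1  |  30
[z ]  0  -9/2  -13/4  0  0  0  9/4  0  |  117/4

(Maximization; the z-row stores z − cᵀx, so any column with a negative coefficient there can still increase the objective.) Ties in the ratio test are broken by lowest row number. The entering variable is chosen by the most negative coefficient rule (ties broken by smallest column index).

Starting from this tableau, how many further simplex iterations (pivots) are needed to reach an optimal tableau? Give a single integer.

pivot: y in, s3 out → z = 87/2
pivot: s4 in, s2 out → z = 369/8
No improving column remains; optimal.

2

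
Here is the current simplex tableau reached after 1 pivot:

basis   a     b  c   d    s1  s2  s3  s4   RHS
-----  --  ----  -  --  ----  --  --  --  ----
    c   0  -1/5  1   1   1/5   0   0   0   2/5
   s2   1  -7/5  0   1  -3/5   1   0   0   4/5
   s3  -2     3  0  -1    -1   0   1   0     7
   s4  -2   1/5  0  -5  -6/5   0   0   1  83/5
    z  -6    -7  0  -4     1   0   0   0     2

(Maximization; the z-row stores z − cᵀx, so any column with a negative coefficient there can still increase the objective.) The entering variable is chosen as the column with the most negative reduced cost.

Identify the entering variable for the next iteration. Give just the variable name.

b

Objective-row coefficients: a: -6, b: -7, c: 0, d: -4, s1: 1, s2: 0, s3: 0, s4: 0.
The most negative is -7 in column b, so b enters.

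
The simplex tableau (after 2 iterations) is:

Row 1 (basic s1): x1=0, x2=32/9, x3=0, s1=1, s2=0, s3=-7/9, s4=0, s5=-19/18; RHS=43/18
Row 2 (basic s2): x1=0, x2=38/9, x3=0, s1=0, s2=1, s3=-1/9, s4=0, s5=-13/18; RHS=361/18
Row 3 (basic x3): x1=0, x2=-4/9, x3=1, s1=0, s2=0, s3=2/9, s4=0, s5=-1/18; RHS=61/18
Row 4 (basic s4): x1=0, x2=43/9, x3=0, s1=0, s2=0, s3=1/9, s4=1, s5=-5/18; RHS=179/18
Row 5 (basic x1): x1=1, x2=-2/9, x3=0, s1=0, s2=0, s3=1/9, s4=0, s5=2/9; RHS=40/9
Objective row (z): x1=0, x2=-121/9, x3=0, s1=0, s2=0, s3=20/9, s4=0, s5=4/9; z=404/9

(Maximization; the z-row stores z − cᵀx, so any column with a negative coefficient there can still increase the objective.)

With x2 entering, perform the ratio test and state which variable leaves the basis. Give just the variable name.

s1

Ratios: row 1 (s1): (43/18)/(32/9) = 43/64; row 2 (s2): (361/18)/(38/9) = 19/4; row 3 (x3): entry -4/9 ≤ 0, skip; row 4 (s4): (179/18)/(43/9) = 179/86; row 5 (x1): entry -2/9 ≤ 0, skip.
Minimum ratio 43/64 is in the s1 row, so s1 leaves.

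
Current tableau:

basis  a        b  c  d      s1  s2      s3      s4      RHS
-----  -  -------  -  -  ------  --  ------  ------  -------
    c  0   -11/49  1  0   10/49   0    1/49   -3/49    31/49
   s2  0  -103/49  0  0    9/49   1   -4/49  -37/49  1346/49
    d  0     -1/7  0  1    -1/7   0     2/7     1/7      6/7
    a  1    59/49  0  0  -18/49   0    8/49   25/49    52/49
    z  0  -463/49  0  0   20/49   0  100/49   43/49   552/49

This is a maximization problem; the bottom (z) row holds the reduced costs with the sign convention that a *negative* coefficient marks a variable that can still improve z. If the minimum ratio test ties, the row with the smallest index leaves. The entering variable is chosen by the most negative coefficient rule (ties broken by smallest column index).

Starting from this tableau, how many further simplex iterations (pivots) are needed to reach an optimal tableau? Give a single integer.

2

pivot: b in, a out → z = 1156/59
pivot: s1 in, c out → z = 139/4
No improving column remains; optimal.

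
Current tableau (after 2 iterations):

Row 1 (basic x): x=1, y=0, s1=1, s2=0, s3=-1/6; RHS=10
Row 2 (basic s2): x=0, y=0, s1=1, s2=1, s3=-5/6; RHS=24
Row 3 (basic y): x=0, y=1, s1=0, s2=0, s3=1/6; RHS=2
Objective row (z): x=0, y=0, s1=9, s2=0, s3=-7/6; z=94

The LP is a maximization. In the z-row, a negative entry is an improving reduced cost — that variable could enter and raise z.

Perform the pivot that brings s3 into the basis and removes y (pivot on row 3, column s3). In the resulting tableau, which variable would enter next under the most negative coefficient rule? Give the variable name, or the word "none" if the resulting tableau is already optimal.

none

Pivot element 1/6. New z-row = old z-row − (-7/6)·(row 3/(1/6)).
Updated z-row coefficients: x: 0, y: 7, s1: 9, s2: 0, s3: 0.
No coefficient is strictly negative; the tableau after this pivot is optimal.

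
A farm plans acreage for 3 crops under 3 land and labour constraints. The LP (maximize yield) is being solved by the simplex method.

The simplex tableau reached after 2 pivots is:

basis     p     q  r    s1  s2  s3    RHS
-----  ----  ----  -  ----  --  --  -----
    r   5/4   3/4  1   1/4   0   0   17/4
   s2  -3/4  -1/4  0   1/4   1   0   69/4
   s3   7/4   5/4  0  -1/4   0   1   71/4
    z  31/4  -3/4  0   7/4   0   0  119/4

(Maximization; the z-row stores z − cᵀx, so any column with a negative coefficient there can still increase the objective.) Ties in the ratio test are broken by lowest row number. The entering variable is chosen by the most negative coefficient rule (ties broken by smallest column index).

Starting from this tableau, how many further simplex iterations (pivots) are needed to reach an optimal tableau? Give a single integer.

1

pivot: q in, r out → z = 34
No improving column remains; optimal.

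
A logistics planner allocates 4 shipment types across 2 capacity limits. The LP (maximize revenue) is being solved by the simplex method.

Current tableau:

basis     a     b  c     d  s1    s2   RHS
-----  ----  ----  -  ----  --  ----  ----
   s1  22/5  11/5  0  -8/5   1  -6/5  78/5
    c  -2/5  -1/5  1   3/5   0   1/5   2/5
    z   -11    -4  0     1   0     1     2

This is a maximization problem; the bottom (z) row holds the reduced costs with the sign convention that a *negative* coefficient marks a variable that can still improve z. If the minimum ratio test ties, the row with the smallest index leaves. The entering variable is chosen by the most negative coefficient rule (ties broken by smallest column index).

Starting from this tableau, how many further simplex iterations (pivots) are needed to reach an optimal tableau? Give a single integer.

3

pivot: a in, s1 out → z = 41
pivot: d in, c out → z = 53
pivot: s2 in, d out → z = 81
No improving column remains; optimal.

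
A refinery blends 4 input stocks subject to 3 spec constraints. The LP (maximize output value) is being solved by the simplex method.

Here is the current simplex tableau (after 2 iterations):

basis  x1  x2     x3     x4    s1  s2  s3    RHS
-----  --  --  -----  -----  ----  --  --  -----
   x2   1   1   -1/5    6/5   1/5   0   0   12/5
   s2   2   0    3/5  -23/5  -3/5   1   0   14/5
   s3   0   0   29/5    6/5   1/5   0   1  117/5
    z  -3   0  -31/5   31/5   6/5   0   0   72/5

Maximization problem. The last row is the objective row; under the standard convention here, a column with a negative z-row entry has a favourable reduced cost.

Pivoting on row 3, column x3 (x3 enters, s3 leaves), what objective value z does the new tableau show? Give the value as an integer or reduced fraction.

Minimum ratio for x3: (117/5)/(29/5) = 117/29.
z changes by −(z-row coeff of x3)·ratio = −(-31/5)·(117/29) = 3627/145.
New z = 72/5 + (3627/145) = 1143/29.

1143/29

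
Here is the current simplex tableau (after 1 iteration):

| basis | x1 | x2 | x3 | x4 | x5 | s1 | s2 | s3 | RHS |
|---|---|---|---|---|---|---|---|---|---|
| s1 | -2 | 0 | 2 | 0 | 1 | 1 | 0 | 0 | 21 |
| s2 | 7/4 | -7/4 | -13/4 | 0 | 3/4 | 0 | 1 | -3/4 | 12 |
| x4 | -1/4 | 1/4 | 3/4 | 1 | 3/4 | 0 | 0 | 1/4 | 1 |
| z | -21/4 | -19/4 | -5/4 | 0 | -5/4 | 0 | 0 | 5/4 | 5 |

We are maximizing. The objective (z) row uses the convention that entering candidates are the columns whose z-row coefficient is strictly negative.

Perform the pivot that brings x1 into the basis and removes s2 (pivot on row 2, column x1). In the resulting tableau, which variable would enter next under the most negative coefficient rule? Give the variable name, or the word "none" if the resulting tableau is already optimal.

x3

Pivot element 7/4. New z-row = old z-row − (-21/4)·(row 2/(7/4)).
Updated z-row coefficients: x1: 0, x2: -10, x3: -11, x4: 0, x5: 1, s1: 0, s2: 3, s3: -1.
The most negative is -11 in column x3, so x3 would enter next.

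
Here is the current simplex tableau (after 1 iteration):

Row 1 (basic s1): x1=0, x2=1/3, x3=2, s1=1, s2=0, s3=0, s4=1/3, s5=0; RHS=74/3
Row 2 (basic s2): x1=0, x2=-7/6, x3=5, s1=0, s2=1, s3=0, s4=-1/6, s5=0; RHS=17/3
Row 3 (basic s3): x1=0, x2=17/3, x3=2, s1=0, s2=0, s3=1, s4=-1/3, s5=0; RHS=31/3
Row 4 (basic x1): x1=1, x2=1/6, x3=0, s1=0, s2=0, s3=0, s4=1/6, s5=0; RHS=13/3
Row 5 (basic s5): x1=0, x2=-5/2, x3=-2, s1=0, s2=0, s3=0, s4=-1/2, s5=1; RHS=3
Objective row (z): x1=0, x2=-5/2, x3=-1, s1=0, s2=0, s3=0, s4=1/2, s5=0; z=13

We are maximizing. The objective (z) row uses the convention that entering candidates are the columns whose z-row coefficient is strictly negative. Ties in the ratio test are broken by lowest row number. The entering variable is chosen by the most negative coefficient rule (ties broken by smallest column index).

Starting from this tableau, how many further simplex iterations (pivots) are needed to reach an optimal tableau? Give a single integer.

2

pivot: x2 in, s3 out → z = 597/34
pivot: x3 in, s2 out → z = 1631/92
No improving column remains; optimal.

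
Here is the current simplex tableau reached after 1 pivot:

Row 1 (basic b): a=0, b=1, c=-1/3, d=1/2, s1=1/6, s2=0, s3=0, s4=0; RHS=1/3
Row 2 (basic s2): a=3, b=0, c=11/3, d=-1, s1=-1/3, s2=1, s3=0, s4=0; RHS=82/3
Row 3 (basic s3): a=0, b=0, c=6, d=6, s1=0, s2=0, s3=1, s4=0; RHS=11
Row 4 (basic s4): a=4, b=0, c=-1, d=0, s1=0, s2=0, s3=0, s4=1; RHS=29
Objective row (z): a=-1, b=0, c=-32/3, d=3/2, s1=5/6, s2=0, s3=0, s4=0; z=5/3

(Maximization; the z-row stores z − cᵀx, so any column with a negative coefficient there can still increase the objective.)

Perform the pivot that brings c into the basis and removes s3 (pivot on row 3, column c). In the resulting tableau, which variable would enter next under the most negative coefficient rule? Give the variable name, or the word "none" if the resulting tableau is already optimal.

a

Pivot element 6. New z-row = old z-row − (-32/3)·(row 3/6).
Updated z-row coefficients: a: -1, b: 0, c: 0, d: 73/6, s1: 5/6, s2: 0, s3: 16/9, s4: 0.
The most negative is -1 in column a, so a would enter next.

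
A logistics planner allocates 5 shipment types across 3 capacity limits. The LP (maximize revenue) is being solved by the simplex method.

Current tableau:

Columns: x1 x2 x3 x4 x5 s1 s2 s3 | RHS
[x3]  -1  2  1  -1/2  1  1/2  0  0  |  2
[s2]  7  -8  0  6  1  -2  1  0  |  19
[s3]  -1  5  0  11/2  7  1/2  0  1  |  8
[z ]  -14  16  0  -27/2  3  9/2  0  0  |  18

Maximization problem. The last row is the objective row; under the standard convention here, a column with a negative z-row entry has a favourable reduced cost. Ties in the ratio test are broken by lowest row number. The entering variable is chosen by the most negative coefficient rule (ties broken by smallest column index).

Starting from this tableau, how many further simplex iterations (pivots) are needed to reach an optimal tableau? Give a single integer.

2

pivot: x1 in, s2 out → z = 56
pivot: x4 in, s3 out → z = 5209/89
No improving column remains; optimal.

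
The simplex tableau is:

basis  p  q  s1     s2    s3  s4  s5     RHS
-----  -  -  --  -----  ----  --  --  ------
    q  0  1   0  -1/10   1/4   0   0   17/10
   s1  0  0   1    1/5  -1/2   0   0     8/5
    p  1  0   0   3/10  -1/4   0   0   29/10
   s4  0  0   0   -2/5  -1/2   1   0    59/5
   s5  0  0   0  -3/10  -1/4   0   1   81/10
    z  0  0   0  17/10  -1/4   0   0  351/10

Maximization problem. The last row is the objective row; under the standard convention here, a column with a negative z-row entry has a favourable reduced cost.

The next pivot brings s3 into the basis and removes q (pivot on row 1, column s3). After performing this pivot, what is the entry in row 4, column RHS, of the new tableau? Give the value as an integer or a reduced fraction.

76/5

Pivot element is row 1, column s3: 1/4.
Normalize row 1: new (row 1, RHS) = (17/10)/(1/4) = 34/5.
row 4 ← row 4 − (-1/2)·(new row 1): 59/5 − (-1/2)·(34/5) = 76/5.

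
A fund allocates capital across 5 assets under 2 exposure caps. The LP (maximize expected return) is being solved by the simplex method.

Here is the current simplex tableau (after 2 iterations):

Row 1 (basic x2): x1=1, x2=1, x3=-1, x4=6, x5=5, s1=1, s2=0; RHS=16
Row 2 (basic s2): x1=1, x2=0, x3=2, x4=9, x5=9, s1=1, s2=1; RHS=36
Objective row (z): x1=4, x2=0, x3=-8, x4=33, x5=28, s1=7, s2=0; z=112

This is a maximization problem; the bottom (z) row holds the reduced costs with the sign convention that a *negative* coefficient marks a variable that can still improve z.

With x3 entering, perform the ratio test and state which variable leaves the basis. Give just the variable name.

s2

Ratios: row 1 (x2): entry -1 ≤ 0, skip; row 2 (s2): 36/2 = 18.
Minimum ratio 18 is in the s2 row, so s2 leaves.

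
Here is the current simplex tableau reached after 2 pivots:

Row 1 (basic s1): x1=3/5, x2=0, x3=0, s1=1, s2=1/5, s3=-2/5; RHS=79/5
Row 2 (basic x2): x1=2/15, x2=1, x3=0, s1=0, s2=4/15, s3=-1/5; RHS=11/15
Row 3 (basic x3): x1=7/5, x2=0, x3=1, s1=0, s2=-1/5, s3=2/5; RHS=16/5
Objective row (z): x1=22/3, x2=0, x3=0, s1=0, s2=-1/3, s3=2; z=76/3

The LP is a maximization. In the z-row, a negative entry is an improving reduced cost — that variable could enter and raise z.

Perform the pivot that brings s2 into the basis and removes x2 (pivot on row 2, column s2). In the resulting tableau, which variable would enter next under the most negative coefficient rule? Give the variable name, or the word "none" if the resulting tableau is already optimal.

Pivot element 4/15. New z-row = old z-row − (-1/3)·(row 2/(4/15)).
Updated z-row coefficients: x1: 15/2, x2: 5/4, x3: 0, s1: 0, s2: 0, s3: 7/4.
No coefficient is strictly negative; the tableau after this pivot is optimal.

none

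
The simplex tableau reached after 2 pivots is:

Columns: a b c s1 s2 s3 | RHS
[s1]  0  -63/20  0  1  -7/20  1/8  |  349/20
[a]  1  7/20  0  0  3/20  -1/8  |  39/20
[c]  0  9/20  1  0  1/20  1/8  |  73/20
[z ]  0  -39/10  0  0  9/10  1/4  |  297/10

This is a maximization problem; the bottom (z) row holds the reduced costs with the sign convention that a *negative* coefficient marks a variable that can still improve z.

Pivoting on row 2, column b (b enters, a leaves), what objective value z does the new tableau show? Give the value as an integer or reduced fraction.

Minimum ratio for b: (39/20)/(7/20) = 39/7.
z changes by −(z-row coeff of b)·ratio = −(-39/10)·(39/7) = 1521/70.
New z = 297/10 + (1521/70) = 360/7.

360/7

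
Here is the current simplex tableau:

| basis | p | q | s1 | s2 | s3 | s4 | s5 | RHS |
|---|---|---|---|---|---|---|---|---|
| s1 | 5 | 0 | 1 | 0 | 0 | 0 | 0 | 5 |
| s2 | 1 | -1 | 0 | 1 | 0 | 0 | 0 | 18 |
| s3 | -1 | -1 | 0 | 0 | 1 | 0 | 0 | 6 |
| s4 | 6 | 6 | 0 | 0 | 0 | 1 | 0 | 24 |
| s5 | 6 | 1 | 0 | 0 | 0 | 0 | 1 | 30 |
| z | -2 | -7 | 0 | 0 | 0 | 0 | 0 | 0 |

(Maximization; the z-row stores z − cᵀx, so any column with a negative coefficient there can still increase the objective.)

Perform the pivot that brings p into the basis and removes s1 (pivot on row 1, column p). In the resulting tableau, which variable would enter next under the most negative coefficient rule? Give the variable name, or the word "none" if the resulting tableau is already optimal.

Pivot element 5. New z-row = old z-row − (-2)·(row 1/5).
Updated z-row coefficients: p: 0, q: -7, s1: 2/5, s2: 0, s3: 0, s4: 0, s5: 0.
The most negative is -7 in column q, so q would enter next.

q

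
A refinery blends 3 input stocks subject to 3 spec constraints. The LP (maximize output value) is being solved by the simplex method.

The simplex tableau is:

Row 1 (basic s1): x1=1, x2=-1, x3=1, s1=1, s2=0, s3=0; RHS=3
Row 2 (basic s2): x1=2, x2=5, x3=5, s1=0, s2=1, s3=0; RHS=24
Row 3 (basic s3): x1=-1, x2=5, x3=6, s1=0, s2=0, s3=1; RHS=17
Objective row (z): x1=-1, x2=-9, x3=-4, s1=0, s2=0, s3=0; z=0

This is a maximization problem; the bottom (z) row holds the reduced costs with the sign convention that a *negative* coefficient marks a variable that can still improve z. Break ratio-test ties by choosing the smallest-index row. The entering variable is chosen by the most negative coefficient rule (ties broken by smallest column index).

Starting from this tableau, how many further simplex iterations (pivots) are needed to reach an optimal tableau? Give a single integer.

2

pivot: x2 in, s3 out → z = 153/5
pivot: x1 in, s2 out → z = 557/15
No improving column remains; optimal.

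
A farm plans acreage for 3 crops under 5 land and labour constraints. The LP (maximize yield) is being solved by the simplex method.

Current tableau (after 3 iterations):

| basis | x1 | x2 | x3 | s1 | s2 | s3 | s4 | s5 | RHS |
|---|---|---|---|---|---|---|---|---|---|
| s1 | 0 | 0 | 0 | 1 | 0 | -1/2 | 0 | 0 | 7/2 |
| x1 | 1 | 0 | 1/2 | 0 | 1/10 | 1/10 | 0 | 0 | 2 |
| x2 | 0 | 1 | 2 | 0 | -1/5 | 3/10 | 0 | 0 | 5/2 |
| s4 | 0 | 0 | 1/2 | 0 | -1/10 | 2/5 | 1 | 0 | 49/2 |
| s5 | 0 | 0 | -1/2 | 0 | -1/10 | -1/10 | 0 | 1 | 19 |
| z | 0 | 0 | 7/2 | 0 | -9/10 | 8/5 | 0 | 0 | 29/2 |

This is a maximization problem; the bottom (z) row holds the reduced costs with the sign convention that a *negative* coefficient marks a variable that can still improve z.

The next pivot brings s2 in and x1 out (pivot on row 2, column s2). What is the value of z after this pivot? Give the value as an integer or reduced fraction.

Minimum ratio for s2: 2/(1/10) = 20.
z changes by −(z-row coeff of s2)·ratio = −(-9/10)·20 = 18.
New z = 29/2 + 18 = 65/2.

65/2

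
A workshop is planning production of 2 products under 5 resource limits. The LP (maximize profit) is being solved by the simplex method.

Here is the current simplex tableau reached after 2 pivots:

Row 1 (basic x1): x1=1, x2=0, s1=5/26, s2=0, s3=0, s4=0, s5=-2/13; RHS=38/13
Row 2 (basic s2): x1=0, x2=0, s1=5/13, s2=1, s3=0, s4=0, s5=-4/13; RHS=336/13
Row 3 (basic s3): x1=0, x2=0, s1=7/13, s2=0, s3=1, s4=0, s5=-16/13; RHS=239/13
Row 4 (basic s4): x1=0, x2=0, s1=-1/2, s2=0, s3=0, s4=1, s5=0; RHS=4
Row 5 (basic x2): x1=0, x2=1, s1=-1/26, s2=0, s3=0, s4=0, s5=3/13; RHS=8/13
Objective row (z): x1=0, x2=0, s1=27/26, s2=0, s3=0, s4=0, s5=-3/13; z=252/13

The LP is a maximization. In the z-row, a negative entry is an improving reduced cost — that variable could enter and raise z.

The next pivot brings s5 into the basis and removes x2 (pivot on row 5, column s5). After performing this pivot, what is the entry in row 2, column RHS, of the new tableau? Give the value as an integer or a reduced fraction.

80/3

Pivot element is row 5, column s5: 3/13.
Normalize row 5: new (row 5, RHS) = (8/13)/(3/13) = 8/3.
row 2 ← row 2 − (-4/13)·(new row 5): 336/13 − (-4/13)·(8/3) = 80/3.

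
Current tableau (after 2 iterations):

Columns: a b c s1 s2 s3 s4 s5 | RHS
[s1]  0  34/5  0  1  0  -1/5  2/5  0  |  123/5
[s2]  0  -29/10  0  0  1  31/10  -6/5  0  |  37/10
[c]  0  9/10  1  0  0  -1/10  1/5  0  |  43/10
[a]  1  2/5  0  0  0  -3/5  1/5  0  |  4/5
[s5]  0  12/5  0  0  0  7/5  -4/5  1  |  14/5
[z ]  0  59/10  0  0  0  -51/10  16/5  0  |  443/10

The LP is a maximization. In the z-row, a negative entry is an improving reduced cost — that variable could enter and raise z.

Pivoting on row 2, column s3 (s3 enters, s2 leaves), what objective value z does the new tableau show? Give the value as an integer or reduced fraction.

1562/31

Minimum ratio for s3: (37/10)/(31/10) = 37/31.
z changes by −(z-row coeff of s3)·ratio = −(-51/10)·(37/31) = 1887/310.
New z = 443/10 + (1887/310) = 1562/31.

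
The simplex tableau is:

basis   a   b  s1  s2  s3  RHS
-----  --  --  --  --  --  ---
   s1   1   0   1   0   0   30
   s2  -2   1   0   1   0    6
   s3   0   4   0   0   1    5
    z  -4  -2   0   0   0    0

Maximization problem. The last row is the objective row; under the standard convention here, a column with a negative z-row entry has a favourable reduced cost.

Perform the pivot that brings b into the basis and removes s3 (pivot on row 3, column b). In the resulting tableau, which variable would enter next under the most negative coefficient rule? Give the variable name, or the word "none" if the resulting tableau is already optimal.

Pivot element 4. New z-row = old z-row − (-2)·(row 3/4).
Updated z-row coefficients: a: -4, b: 0, s1: 0, s2: 0, s3: 1/2.
The most negative is -4 in column a, so a would enter next.

a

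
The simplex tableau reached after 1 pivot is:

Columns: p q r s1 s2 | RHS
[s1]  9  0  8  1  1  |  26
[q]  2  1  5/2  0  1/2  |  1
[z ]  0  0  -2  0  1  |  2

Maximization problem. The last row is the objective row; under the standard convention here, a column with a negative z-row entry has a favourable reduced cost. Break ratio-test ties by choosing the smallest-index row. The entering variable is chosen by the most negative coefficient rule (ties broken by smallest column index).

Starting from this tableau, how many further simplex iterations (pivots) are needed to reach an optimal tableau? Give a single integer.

pivot: r in, q out → z = 14/5
No improving column remains; optimal.

1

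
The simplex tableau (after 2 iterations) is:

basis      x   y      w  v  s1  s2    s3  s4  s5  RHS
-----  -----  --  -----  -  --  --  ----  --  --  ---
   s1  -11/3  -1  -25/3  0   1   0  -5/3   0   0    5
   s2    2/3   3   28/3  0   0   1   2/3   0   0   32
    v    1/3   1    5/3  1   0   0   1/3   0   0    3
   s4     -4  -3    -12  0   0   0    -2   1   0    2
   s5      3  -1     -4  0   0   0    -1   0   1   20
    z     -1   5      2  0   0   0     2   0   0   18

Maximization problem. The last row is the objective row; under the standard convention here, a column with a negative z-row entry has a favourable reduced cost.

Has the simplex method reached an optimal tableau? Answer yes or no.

no

Column x has objective-row coefficient -1, which is negative; an improving pivot exists, so not yet optimal.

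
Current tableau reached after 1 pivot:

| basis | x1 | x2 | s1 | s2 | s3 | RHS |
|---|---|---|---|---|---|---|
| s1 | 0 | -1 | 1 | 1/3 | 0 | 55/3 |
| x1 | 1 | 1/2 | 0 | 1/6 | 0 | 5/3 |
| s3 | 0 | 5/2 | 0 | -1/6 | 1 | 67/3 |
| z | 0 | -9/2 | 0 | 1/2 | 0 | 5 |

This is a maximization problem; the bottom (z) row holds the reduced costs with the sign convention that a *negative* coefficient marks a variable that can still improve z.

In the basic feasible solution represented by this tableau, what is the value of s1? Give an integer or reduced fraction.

55/3

s1 is basic (row 1); its value is the RHS of that row: 55/3.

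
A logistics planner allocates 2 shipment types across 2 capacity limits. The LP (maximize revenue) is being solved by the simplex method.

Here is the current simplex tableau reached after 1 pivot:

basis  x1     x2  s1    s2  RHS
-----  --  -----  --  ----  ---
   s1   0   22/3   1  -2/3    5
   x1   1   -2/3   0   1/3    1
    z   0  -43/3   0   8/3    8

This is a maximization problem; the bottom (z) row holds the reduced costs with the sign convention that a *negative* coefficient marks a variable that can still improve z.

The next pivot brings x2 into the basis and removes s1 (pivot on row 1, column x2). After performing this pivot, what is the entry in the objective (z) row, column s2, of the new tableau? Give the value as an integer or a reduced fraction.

15/11

Pivot element is row 1, column x2: 22/3.
Normalize row 1: new (row 1, s2) = (-2/3)/(22/3) = -1/11.
z-row ← z-row − (-43/3)·(new row 1): 8/3 − (-43/3)·(-1/11) = 15/11.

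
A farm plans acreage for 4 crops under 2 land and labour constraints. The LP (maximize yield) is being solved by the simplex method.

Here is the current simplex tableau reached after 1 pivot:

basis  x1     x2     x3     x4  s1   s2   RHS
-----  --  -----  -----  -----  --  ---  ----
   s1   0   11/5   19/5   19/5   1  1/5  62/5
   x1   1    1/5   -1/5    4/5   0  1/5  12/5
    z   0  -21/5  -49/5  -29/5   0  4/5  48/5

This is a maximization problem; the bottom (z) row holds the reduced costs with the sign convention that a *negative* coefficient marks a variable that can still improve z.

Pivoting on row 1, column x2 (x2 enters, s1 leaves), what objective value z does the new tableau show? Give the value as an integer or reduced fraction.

366/11

Minimum ratio for x2: (62/5)/(11/5) = 62/11.
z changes by −(z-row coeff of x2)·ratio = −(-21/5)·(62/11) = 1302/55.
New z = 48/5 + (1302/55) = 366/11.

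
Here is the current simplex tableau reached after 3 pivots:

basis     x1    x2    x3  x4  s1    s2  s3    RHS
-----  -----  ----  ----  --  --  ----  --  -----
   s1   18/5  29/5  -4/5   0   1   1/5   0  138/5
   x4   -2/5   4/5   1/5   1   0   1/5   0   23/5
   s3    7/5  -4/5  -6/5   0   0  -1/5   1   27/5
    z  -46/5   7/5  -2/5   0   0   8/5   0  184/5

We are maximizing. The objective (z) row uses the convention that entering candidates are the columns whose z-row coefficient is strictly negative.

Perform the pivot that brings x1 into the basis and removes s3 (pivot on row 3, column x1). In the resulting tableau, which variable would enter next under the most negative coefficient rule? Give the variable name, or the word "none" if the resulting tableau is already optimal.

x3

Pivot element 7/5. New z-row = old z-row − (-46/5)·(row 3/(7/5)).
Updated z-row coefficients: x1: 0, x2: -27/7, x3: -58/7, x4: 0, s1: 0, s2: 2/7, s3: 46/7.
The most negative is -58/7 in column x3, so x3 would enter next.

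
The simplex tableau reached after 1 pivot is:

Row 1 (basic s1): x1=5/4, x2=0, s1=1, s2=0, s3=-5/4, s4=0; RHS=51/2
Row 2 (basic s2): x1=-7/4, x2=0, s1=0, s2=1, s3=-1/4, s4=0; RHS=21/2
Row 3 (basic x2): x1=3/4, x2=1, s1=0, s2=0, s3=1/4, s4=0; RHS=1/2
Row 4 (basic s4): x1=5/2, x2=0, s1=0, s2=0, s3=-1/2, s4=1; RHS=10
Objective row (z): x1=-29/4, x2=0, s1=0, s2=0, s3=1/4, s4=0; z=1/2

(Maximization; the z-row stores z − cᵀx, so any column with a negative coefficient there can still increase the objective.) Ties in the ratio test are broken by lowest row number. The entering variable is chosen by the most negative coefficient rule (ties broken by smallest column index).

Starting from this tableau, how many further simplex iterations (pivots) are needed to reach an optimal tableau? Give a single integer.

1

pivot: x1 in, x2 out → z = 16/3
No improving column remains; optimal.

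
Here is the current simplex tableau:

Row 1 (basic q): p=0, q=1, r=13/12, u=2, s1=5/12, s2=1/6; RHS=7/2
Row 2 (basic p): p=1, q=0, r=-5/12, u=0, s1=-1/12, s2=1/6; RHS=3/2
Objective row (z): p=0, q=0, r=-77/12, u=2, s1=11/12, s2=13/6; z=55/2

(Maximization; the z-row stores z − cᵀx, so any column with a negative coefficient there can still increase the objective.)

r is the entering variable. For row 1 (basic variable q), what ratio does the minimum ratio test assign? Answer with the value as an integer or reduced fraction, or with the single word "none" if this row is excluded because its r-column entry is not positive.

Ratio = RHS / (r entry) = (7/2) / (13/12) = 42/13.

42/13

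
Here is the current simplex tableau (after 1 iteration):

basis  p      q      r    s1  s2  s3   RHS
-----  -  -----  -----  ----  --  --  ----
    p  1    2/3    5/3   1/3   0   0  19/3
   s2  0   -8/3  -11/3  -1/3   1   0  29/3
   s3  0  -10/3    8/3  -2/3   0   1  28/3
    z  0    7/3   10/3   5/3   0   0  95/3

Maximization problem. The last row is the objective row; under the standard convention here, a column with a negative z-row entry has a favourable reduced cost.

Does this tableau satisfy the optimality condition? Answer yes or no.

yes

No objective-row coefficient is strictly negative, so no entering variable exists; the tableau is optimal.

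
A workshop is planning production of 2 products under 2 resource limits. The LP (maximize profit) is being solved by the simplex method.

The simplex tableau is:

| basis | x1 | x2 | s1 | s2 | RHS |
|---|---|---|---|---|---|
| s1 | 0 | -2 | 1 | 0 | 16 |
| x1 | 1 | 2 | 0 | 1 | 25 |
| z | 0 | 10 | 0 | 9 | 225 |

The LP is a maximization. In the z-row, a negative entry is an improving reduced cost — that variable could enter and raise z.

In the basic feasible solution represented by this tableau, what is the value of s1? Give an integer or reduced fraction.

16

s1 is basic (row 1); its value is the RHS of that row: 16.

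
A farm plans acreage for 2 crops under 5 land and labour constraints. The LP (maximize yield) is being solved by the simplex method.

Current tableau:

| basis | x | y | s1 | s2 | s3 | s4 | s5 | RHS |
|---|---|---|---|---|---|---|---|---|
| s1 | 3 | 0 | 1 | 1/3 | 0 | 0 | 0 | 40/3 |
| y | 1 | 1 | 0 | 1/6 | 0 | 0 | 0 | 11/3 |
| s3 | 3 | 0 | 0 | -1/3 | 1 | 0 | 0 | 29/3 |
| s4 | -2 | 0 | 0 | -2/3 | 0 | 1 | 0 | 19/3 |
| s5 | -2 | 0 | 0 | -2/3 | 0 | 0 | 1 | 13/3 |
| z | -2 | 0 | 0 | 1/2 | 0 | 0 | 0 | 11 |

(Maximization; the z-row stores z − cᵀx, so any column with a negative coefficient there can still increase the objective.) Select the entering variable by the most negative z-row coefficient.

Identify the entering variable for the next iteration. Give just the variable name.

Objective-row coefficients: x: -2, y: 0, s1: 0, s2: 1/2, s3: 0, s4: 0, s5: 0.
The most negative is -2 in column x, so x enters.

x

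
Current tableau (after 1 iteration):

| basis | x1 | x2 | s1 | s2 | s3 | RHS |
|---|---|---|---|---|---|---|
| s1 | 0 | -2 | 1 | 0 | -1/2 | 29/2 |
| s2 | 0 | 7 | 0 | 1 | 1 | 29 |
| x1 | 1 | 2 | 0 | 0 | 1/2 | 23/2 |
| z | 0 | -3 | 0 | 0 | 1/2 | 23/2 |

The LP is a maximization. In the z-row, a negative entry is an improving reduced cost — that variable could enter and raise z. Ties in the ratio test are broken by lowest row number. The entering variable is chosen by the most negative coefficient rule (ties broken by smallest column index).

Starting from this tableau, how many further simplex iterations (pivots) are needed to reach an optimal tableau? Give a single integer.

pivot: x2 in, s2 out → z = 335/14
No improving column remains; optimal.

1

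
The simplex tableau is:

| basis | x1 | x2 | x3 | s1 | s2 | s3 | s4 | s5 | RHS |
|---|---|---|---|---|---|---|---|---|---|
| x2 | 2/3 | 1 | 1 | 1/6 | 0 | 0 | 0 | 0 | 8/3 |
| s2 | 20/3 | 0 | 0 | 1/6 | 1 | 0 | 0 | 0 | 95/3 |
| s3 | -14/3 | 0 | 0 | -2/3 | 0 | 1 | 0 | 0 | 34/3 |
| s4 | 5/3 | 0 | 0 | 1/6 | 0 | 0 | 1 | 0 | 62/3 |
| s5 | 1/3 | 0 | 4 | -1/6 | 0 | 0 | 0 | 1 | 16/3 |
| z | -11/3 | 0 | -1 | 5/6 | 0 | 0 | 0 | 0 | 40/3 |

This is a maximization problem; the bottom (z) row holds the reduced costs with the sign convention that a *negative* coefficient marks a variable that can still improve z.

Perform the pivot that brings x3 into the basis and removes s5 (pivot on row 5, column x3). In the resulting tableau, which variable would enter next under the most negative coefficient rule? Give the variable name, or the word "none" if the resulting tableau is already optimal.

Pivot element 4. New z-row = old z-row − (-1)·(row 5/4).
Updated z-row coefficients: x1: -43/12, x2: 0, x3: 0, s1: 19/24, s2: 0, s3: 0, s4: 0, s5: 1/4.
The most negative is -43/12 in column x1, so x1 would enter next.

x1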